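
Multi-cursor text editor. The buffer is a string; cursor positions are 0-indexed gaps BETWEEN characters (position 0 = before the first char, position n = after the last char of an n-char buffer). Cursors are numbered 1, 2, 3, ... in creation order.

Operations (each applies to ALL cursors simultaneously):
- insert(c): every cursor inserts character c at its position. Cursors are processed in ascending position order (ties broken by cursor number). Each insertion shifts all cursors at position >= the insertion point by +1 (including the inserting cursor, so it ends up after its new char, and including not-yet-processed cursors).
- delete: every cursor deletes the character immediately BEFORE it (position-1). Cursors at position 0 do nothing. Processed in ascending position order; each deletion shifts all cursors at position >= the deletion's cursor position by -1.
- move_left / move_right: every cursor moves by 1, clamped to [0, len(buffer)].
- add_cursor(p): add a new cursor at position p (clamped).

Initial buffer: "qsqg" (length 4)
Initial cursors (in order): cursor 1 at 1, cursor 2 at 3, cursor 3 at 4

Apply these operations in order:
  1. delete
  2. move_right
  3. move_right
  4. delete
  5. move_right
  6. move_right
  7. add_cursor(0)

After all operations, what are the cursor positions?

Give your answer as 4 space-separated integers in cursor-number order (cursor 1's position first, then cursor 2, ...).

Answer: 0 0 0 0

Derivation:
After op 1 (delete): buffer="s" (len 1), cursors c1@0 c2@1 c3@1, authorship .
After op 2 (move_right): buffer="s" (len 1), cursors c1@1 c2@1 c3@1, authorship .
After op 3 (move_right): buffer="s" (len 1), cursors c1@1 c2@1 c3@1, authorship .
After op 4 (delete): buffer="" (len 0), cursors c1@0 c2@0 c3@0, authorship 
After op 5 (move_right): buffer="" (len 0), cursors c1@0 c2@0 c3@0, authorship 
After op 6 (move_right): buffer="" (len 0), cursors c1@0 c2@0 c3@0, authorship 
After op 7 (add_cursor(0)): buffer="" (len 0), cursors c1@0 c2@0 c3@0 c4@0, authorship 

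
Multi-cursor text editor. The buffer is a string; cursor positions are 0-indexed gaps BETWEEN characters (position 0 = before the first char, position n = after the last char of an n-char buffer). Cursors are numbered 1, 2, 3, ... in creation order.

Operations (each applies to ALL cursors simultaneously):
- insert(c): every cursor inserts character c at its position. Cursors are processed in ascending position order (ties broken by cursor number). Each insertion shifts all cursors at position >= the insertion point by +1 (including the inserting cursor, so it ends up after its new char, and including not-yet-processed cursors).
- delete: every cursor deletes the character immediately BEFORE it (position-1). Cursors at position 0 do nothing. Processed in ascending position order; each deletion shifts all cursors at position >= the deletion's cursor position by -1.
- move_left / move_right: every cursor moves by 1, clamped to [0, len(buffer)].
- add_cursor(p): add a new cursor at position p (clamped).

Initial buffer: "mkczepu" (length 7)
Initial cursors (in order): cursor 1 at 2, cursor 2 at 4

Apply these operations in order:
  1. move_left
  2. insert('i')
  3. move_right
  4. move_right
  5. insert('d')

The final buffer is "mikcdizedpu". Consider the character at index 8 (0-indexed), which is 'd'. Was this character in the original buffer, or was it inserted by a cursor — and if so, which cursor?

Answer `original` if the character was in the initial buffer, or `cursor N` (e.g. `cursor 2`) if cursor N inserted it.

After op 1 (move_left): buffer="mkczepu" (len 7), cursors c1@1 c2@3, authorship .......
After op 2 (insert('i')): buffer="mikcizepu" (len 9), cursors c1@2 c2@5, authorship .1..2....
After op 3 (move_right): buffer="mikcizepu" (len 9), cursors c1@3 c2@6, authorship .1..2....
After op 4 (move_right): buffer="mikcizepu" (len 9), cursors c1@4 c2@7, authorship .1..2....
After op 5 (insert('d')): buffer="mikcdizedpu" (len 11), cursors c1@5 c2@9, authorship .1..12..2..
Authorship (.=original, N=cursor N): . 1 . . 1 2 . . 2 . .
Index 8: author = 2

Answer: cursor 2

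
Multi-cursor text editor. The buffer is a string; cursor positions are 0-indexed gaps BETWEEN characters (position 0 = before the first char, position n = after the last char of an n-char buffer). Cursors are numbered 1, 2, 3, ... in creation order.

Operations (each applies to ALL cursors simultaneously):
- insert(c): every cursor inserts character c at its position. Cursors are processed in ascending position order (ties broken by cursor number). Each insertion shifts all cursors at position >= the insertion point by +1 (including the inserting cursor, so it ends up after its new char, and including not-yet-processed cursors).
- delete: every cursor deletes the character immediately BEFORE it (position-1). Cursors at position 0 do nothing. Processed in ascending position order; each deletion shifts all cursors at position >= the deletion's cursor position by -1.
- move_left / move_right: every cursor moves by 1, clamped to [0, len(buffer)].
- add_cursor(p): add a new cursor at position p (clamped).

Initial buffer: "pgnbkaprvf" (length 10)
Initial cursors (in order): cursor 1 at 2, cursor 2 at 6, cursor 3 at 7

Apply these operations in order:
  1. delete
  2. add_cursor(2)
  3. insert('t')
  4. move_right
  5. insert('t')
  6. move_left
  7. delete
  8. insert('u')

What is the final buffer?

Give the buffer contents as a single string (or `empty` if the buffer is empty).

After op 1 (delete): buffer="pnbkrvf" (len 7), cursors c1@1 c2@4 c3@4, authorship .......
After op 2 (add_cursor(2)): buffer="pnbkrvf" (len 7), cursors c1@1 c4@2 c2@4 c3@4, authorship .......
After op 3 (insert('t')): buffer="ptntbkttrvf" (len 11), cursors c1@2 c4@4 c2@8 c3@8, authorship .1.4..23...
After op 4 (move_right): buffer="ptntbkttrvf" (len 11), cursors c1@3 c4@5 c2@9 c3@9, authorship .1.4..23...
After op 5 (insert('t')): buffer="ptnttbtkttrttvf" (len 15), cursors c1@4 c4@7 c2@13 c3@13, authorship .1.14.4.23.23..
After op 6 (move_left): buffer="ptnttbtkttrttvf" (len 15), cursors c1@3 c4@6 c2@12 c3@12, authorship .1.14.4.23.23..
After op 7 (delete): buffer="pttttktttvf" (len 11), cursors c1@2 c4@4 c2@8 c3@8, authorship .1144.233..
After op 8 (insert('u')): buffer="ptuttutkttuutvf" (len 15), cursors c1@3 c4@6 c2@12 c3@12, authorship .111444.23233..

Answer: ptuttutkttuutvf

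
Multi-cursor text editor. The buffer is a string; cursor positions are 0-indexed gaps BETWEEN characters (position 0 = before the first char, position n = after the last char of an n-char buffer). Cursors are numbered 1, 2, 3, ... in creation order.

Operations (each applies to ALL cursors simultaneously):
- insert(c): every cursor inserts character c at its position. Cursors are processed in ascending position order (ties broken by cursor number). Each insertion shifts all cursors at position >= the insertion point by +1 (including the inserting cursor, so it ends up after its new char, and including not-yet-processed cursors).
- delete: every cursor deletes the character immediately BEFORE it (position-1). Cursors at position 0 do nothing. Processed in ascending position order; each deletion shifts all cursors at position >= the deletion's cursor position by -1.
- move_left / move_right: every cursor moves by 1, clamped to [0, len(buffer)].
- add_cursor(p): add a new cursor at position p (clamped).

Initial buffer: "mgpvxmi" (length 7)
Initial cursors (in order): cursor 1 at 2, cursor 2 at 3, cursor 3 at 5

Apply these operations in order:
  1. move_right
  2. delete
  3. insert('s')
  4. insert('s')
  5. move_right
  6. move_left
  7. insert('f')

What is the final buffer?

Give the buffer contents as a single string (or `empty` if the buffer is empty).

After op 1 (move_right): buffer="mgpvxmi" (len 7), cursors c1@3 c2@4 c3@6, authorship .......
After op 2 (delete): buffer="mgxi" (len 4), cursors c1@2 c2@2 c3@3, authorship ....
After op 3 (insert('s')): buffer="mgssxsi" (len 7), cursors c1@4 c2@4 c3@6, authorship ..12.3.
After op 4 (insert('s')): buffer="mgssssxssi" (len 10), cursors c1@6 c2@6 c3@9, authorship ..1212.33.
After op 5 (move_right): buffer="mgssssxssi" (len 10), cursors c1@7 c2@7 c3@10, authorship ..1212.33.
After op 6 (move_left): buffer="mgssssxssi" (len 10), cursors c1@6 c2@6 c3@9, authorship ..1212.33.
After op 7 (insert('f')): buffer="mgssssffxssfi" (len 13), cursors c1@8 c2@8 c3@12, authorship ..121212.333.

Answer: mgssssffxssfi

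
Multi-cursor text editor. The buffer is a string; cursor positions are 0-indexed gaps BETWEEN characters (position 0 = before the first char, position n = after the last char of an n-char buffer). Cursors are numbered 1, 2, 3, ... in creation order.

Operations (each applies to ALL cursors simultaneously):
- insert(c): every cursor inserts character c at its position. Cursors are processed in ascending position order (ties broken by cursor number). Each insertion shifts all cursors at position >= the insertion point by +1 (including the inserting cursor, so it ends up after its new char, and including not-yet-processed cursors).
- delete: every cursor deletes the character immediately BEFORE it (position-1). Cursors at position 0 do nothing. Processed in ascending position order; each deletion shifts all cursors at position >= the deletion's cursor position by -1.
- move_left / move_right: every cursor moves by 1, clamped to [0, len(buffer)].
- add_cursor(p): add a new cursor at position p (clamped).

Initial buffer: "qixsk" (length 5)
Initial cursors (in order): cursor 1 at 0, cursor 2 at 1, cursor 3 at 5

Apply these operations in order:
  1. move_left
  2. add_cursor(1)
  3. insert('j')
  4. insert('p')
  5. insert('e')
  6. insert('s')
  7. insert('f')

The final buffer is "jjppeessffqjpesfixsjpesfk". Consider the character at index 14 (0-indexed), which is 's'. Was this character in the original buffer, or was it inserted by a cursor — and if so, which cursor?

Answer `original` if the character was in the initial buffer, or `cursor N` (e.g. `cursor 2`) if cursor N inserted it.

Answer: cursor 4

Derivation:
After op 1 (move_left): buffer="qixsk" (len 5), cursors c1@0 c2@0 c3@4, authorship .....
After op 2 (add_cursor(1)): buffer="qixsk" (len 5), cursors c1@0 c2@0 c4@1 c3@4, authorship .....
After op 3 (insert('j')): buffer="jjqjixsjk" (len 9), cursors c1@2 c2@2 c4@4 c3@8, authorship 12.4...3.
After op 4 (insert('p')): buffer="jjppqjpixsjpk" (len 13), cursors c1@4 c2@4 c4@7 c3@12, authorship 1212.44...33.
After op 5 (insert('e')): buffer="jjppeeqjpeixsjpek" (len 17), cursors c1@6 c2@6 c4@10 c3@16, authorship 121212.444...333.
After op 6 (insert('s')): buffer="jjppeessqjpesixsjpesk" (len 21), cursors c1@8 c2@8 c4@13 c3@20, authorship 12121212.4444...3333.
After op 7 (insert('f')): buffer="jjppeessffqjpesfixsjpesfk" (len 25), cursors c1@10 c2@10 c4@16 c3@24, authorship 1212121212.44444...33333.
Authorship (.=original, N=cursor N): 1 2 1 2 1 2 1 2 1 2 . 4 4 4 4 4 . . . 3 3 3 3 3 .
Index 14: author = 4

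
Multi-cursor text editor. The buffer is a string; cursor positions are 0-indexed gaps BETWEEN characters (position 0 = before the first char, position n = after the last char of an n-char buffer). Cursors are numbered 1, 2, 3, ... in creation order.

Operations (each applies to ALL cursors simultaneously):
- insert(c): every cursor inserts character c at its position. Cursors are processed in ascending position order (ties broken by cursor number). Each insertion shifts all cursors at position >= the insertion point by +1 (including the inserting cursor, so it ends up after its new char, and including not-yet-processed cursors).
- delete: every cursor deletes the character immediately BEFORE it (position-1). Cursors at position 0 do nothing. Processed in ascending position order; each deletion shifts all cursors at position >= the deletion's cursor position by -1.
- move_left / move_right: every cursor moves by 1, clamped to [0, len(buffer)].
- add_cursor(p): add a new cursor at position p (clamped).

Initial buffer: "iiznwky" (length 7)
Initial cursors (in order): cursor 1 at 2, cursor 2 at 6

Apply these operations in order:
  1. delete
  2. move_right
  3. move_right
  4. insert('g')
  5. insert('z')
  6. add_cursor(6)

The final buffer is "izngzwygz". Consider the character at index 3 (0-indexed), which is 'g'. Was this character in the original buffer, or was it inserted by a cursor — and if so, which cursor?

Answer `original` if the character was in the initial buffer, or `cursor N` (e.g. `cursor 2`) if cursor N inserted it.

Answer: cursor 1

Derivation:
After op 1 (delete): buffer="iznwy" (len 5), cursors c1@1 c2@4, authorship .....
After op 2 (move_right): buffer="iznwy" (len 5), cursors c1@2 c2@5, authorship .....
After op 3 (move_right): buffer="iznwy" (len 5), cursors c1@3 c2@5, authorship .....
After op 4 (insert('g')): buffer="izngwyg" (len 7), cursors c1@4 c2@7, authorship ...1..2
After op 5 (insert('z')): buffer="izngzwygz" (len 9), cursors c1@5 c2@9, authorship ...11..22
After op 6 (add_cursor(6)): buffer="izngzwygz" (len 9), cursors c1@5 c3@6 c2@9, authorship ...11..22
Authorship (.=original, N=cursor N): . . . 1 1 . . 2 2
Index 3: author = 1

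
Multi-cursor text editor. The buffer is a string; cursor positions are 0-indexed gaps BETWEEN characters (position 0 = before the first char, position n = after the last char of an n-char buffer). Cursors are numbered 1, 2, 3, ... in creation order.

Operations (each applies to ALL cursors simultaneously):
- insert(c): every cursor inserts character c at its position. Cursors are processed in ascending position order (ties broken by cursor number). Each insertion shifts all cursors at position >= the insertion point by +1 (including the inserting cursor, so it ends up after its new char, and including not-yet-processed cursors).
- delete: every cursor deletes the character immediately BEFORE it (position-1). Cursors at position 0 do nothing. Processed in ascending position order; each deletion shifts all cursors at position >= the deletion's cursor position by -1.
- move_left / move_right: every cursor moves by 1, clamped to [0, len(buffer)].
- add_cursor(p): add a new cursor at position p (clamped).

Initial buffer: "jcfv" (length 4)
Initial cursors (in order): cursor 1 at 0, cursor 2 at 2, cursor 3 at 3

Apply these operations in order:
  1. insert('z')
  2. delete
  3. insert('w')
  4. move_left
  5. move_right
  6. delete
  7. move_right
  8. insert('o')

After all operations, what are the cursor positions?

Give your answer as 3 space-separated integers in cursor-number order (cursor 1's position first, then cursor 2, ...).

Answer: 2 5 7

Derivation:
After op 1 (insert('z')): buffer="zjczfzv" (len 7), cursors c1@1 c2@4 c3@6, authorship 1..2.3.
After op 2 (delete): buffer="jcfv" (len 4), cursors c1@0 c2@2 c3@3, authorship ....
After op 3 (insert('w')): buffer="wjcwfwv" (len 7), cursors c1@1 c2@4 c3@6, authorship 1..2.3.
After op 4 (move_left): buffer="wjcwfwv" (len 7), cursors c1@0 c2@3 c3@5, authorship 1..2.3.
After op 5 (move_right): buffer="wjcwfwv" (len 7), cursors c1@1 c2@4 c3@6, authorship 1..2.3.
After op 6 (delete): buffer="jcfv" (len 4), cursors c1@0 c2@2 c3@3, authorship ....
After op 7 (move_right): buffer="jcfv" (len 4), cursors c1@1 c2@3 c3@4, authorship ....
After op 8 (insert('o')): buffer="jocfovo" (len 7), cursors c1@2 c2@5 c3@7, authorship .1..2.3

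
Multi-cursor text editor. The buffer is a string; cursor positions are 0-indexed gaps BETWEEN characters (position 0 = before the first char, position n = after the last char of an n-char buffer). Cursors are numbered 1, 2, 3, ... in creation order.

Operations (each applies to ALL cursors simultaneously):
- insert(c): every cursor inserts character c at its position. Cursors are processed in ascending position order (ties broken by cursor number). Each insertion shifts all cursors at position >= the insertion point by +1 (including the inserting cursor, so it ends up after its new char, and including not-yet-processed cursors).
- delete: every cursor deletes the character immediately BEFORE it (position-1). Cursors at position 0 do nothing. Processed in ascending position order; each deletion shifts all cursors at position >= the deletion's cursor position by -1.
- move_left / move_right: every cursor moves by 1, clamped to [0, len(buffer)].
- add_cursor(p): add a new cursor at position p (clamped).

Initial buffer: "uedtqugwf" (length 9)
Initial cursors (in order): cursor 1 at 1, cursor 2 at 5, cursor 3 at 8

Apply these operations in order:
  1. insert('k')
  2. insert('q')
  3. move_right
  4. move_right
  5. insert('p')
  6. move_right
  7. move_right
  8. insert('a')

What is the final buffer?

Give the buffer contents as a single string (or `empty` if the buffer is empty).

After op 1 (insert('k')): buffer="ukedtqkugwkf" (len 12), cursors c1@2 c2@7 c3@11, authorship .1....2...3.
After op 2 (insert('q')): buffer="ukqedtqkqugwkqf" (len 15), cursors c1@3 c2@9 c3@14, authorship .11....22...33.
After op 3 (move_right): buffer="ukqedtqkqugwkqf" (len 15), cursors c1@4 c2@10 c3@15, authorship .11....22...33.
After op 4 (move_right): buffer="ukqedtqkqugwkqf" (len 15), cursors c1@5 c2@11 c3@15, authorship .11....22...33.
After op 5 (insert('p')): buffer="ukqedptqkqugpwkqfp" (len 18), cursors c1@6 c2@13 c3@18, authorship .11..1..22..2.33.3
After op 6 (move_right): buffer="ukqedptqkqugpwkqfp" (len 18), cursors c1@7 c2@14 c3@18, authorship .11..1..22..2.33.3
After op 7 (move_right): buffer="ukqedptqkqugpwkqfp" (len 18), cursors c1@8 c2@15 c3@18, authorship .11..1..22..2.33.3
After op 8 (insert('a')): buffer="ukqedptqakqugpwkaqfpa" (len 21), cursors c1@9 c2@17 c3@21, authorship .11..1..122..2.323.33

Answer: ukqedptqakqugpwkaqfpa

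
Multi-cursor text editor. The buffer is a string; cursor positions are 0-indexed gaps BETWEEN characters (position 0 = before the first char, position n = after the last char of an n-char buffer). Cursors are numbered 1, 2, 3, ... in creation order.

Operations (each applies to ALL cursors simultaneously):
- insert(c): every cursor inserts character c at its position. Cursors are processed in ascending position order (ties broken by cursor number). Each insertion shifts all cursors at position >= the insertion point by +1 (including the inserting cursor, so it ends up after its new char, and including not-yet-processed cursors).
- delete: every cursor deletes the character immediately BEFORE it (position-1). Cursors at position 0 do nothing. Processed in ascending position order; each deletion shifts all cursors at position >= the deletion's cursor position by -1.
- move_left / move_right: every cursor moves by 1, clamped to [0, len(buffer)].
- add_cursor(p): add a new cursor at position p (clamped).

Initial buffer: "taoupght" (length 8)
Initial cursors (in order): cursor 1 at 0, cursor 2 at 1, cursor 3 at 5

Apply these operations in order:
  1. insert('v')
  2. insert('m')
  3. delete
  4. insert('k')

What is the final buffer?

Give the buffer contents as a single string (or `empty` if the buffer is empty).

After op 1 (insert('v')): buffer="vtvaoupvght" (len 11), cursors c1@1 c2@3 c3@8, authorship 1.2....3...
After op 2 (insert('m')): buffer="vmtvmaoupvmght" (len 14), cursors c1@2 c2@5 c3@11, authorship 11.22....33...
After op 3 (delete): buffer="vtvaoupvght" (len 11), cursors c1@1 c2@3 c3@8, authorship 1.2....3...
After op 4 (insert('k')): buffer="vktvkaoupvkght" (len 14), cursors c1@2 c2@5 c3@11, authorship 11.22....33...

Answer: vktvkaoupvkght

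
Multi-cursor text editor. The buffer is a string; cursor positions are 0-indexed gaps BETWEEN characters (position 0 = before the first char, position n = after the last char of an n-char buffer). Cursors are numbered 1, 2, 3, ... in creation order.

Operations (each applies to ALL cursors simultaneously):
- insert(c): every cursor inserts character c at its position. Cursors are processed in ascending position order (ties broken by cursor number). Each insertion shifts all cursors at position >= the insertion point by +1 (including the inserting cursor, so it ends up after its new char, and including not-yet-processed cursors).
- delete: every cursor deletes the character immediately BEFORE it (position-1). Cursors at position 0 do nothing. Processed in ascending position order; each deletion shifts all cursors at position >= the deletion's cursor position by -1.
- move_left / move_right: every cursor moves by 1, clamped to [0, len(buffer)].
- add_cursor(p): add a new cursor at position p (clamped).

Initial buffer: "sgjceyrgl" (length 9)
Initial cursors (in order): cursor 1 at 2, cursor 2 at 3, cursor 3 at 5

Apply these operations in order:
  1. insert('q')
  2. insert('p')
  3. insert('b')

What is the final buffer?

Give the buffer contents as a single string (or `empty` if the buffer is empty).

Answer: sgqpbjqpbceqpbyrgl

Derivation:
After op 1 (insert('q')): buffer="sgqjqceqyrgl" (len 12), cursors c1@3 c2@5 c3@8, authorship ..1.2..3....
After op 2 (insert('p')): buffer="sgqpjqpceqpyrgl" (len 15), cursors c1@4 c2@7 c3@11, authorship ..11.22..33....
After op 3 (insert('b')): buffer="sgqpbjqpbceqpbyrgl" (len 18), cursors c1@5 c2@9 c3@14, authorship ..111.222..333....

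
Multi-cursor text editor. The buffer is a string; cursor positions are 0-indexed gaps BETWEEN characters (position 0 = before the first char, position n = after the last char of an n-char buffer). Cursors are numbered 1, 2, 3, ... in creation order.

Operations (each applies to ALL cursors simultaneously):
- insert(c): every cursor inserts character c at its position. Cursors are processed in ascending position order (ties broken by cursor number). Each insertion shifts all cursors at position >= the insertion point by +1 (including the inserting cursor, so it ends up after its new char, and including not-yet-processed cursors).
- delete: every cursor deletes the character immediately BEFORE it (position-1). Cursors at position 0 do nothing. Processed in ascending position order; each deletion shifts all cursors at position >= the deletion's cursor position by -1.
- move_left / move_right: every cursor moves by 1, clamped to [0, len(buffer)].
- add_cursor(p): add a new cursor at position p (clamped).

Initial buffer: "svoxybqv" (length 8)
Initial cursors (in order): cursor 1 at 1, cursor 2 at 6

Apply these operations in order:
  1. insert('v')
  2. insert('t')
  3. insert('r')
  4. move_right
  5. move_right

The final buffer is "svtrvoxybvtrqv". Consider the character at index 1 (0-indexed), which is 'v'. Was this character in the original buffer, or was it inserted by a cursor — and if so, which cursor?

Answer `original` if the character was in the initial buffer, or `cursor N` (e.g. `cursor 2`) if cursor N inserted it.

After op 1 (insert('v')): buffer="svvoxybvqv" (len 10), cursors c1@2 c2@8, authorship .1.....2..
After op 2 (insert('t')): buffer="svtvoxybvtqv" (len 12), cursors c1@3 c2@10, authorship .11.....22..
After op 3 (insert('r')): buffer="svtrvoxybvtrqv" (len 14), cursors c1@4 c2@12, authorship .111.....222..
After op 4 (move_right): buffer="svtrvoxybvtrqv" (len 14), cursors c1@5 c2@13, authorship .111.....222..
After op 5 (move_right): buffer="svtrvoxybvtrqv" (len 14), cursors c1@6 c2@14, authorship .111.....222..
Authorship (.=original, N=cursor N): . 1 1 1 . . . . . 2 2 2 . .
Index 1: author = 1

Answer: cursor 1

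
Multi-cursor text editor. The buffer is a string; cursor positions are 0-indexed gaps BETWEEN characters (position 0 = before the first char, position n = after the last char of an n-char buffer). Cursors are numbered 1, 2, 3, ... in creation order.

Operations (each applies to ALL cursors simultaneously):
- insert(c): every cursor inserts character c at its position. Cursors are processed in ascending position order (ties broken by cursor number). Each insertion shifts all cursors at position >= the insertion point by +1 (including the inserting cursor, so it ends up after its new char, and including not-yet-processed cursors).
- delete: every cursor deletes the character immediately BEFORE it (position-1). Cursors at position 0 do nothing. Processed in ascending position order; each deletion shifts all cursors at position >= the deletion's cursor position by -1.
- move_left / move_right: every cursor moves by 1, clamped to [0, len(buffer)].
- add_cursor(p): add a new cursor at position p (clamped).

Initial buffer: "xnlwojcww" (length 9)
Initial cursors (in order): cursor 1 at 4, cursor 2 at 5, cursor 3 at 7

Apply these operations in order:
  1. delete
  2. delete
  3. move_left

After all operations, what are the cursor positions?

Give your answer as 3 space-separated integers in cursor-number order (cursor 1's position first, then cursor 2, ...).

After op 1 (delete): buffer="xnljww" (len 6), cursors c1@3 c2@3 c3@4, authorship ......
After op 2 (delete): buffer="xww" (len 3), cursors c1@1 c2@1 c3@1, authorship ...
After op 3 (move_left): buffer="xww" (len 3), cursors c1@0 c2@0 c3@0, authorship ...

Answer: 0 0 0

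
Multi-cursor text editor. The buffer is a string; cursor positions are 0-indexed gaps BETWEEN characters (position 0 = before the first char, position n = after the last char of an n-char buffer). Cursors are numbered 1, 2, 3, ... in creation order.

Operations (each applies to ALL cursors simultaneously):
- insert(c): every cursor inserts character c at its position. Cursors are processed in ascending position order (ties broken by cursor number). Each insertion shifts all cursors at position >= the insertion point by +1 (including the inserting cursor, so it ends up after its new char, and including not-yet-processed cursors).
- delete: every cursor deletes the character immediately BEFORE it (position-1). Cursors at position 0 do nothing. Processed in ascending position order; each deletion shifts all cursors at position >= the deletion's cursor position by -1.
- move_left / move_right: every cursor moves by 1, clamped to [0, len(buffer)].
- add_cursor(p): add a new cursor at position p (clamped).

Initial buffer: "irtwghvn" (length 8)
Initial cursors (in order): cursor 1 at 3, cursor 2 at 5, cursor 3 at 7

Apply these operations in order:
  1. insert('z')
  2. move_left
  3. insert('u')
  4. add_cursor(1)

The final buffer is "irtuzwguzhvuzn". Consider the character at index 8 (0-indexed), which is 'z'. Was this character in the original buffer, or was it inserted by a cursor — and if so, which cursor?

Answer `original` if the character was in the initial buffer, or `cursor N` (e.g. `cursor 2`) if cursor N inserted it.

After op 1 (insert('z')): buffer="irtzwgzhvzn" (len 11), cursors c1@4 c2@7 c3@10, authorship ...1..2..3.
After op 2 (move_left): buffer="irtzwgzhvzn" (len 11), cursors c1@3 c2@6 c3@9, authorship ...1..2..3.
After op 3 (insert('u')): buffer="irtuzwguzhvuzn" (len 14), cursors c1@4 c2@8 c3@12, authorship ...11..22..33.
After op 4 (add_cursor(1)): buffer="irtuzwguzhvuzn" (len 14), cursors c4@1 c1@4 c2@8 c3@12, authorship ...11..22..33.
Authorship (.=original, N=cursor N): . . . 1 1 . . 2 2 . . 3 3 .
Index 8: author = 2

Answer: cursor 2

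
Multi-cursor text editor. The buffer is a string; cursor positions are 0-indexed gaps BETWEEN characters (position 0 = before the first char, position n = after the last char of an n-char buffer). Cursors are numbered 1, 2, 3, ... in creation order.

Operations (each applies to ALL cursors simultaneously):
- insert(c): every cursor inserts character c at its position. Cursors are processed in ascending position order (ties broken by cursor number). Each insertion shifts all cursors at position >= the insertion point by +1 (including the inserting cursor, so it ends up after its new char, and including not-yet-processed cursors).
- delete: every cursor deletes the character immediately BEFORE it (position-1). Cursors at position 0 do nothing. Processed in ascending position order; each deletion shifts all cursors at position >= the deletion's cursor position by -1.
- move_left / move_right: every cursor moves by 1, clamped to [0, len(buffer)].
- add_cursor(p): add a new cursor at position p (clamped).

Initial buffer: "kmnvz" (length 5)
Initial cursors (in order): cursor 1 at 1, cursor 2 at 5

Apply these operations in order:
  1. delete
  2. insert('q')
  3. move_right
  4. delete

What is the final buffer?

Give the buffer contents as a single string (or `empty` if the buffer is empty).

Answer: qnv

Derivation:
After op 1 (delete): buffer="mnv" (len 3), cursors c1@0 c2@3, authorship ...
After op 2 (insert('q')): buffer="qmnvq" (len 5), cursors c1@1 c2@5, authorship 1...2
After op 3 (move_right): buffer="qmnvq" (len 5), cursors c1@2 c2@5, authorship 1...2
After op 4 (delete): buffer="qnv" (len 3), cursors c1@1 c2@3, authorship 1..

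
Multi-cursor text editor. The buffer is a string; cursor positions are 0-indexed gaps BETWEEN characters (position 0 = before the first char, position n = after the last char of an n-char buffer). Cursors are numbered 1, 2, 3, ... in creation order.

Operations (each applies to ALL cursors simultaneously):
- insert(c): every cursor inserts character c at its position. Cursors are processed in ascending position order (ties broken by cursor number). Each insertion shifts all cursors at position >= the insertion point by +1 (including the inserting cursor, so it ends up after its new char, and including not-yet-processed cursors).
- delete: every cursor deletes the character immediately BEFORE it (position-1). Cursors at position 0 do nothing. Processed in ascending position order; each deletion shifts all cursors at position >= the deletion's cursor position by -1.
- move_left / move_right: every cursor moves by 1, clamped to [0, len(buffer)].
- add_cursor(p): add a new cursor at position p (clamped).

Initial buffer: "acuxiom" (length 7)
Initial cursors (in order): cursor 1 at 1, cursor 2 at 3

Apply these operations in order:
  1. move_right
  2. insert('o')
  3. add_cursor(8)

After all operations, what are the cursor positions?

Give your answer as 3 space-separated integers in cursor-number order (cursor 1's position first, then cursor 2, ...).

Answer: 3 6 8

Derivation:
After op 1 (move_right): buffer="acuxiom" (len 7), cursors c1@2 c2@4, authorship .......
After op 2 (insert('o')): buffer="acouxoiom" (len 9), cursors c1@3 c2@6, authorship ..1..2...
After op 3 (add_cursor(8)): buffer="acouxoiom" (len 9), cursors c1@3 c2@6 c3@8, authorship ..1..2...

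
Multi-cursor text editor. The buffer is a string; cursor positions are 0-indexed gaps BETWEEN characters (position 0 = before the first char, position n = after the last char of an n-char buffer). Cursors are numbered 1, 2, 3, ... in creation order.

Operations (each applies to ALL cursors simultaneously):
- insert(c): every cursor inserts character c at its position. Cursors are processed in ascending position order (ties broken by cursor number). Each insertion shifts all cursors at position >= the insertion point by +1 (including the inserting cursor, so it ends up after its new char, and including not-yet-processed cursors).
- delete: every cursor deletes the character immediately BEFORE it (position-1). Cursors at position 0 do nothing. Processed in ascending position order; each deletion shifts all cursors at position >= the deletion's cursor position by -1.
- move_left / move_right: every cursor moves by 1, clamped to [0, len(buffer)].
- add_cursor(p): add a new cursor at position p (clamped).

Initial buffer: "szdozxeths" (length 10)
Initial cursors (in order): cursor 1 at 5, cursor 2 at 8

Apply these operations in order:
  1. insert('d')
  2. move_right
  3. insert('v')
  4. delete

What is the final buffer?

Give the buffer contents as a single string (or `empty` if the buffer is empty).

Answer: szdozdxetdhs

Derivation:
After op 1 (insert('d')): buffer="szdozdxetdhs" (len 12), cursors c1@6 c2@10, authorship .....1...2..
After op 2 (move_right): buffer="szdozdxetdhs" (len 12), cursors c1@7 c2@11, authorship .....1...2..
After op 3 (insert('v')): buffer="szdozdxvetdhvs" (len 14), cursors c1@8 c2@13, authorship .....1.1..2.2.
After op 4 (delete): buffer="szdozdxetdhs" (len 12), cursors c1@7 c2@11, authorship .....1...2..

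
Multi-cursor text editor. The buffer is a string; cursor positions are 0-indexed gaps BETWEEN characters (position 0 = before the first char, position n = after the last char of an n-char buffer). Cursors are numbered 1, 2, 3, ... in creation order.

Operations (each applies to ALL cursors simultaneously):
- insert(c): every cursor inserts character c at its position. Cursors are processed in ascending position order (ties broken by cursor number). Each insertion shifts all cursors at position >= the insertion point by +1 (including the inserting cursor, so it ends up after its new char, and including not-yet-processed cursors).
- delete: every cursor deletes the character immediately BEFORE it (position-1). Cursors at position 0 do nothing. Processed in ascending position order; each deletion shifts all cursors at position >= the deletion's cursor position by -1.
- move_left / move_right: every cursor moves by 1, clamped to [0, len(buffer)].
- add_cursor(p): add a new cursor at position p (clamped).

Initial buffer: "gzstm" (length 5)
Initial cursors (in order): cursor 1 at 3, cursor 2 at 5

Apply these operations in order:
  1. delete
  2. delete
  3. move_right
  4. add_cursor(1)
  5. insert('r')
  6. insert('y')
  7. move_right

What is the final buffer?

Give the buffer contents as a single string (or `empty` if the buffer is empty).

Answer: grrryyy

Derivation:
After op 1 (delete): buffer="gzt" (len 3), cursors c1@2 c2@3, authorship ...
After op 2 (delete): buffer="g" (len 1), cursors c1@1 c2@1, authorship .
After op 3 (move_right): buffer="g" (len 1), cursors c1@1 c2@1, authorship .
After op 4 (add_cursor(1)): buffer="g" (len 1), cursors c1@1 c2@1 c3@1, authorship .
After op 5 (insert('r')): buffer="grrr" (len 4), cursors c1@4 c2@4 c3@4, authorship .123
After op 6 (insert('y')): buffer="grrryyy" (len 7), cursors c1@7 c2@7 c3@7, authorship .123123
After op 7 (move_right): buffer="grrryyy" (len 7), cursors c1@7 c2@7 c3@7, authorship .123123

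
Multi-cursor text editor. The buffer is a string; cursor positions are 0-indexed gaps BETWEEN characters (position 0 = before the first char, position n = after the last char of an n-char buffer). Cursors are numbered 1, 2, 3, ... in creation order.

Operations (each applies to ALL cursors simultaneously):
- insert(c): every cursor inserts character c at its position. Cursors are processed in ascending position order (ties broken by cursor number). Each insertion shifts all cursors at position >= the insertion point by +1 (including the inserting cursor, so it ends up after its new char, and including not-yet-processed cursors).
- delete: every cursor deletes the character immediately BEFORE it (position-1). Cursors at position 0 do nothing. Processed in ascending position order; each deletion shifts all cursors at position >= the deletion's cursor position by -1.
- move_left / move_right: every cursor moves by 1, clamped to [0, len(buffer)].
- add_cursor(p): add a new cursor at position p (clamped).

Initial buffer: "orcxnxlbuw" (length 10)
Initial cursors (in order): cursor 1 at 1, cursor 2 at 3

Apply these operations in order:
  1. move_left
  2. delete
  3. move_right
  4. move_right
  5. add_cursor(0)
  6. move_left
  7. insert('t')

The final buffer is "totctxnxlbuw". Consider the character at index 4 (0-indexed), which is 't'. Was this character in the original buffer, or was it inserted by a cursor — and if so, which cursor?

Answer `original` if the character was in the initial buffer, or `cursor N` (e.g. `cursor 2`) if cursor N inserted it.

Answer: cursor 2

Derivation:
After op 1 (move_left): buffer="orcxnxlbuw" (len 10), cursors c1@0 c2@2, authorship ..........
After op 2 (delete): buffer="ocxnxlbuw" (len 9), cursors c1@0 c2@1, authorship .........
After op 3 (move_right): buffer="ocxnxlbuw" (len 9), cursors c1@1 c2@2, authorship .........
After op 4 (move_right): buffer="ocxnxlbuw" (len 9), cursors c1@2 c2@3, authorship .........
After op 5 (add_cursor(0)): buffer="ocxnxlbuw" (len 9), cursors c3@0 c1@2 c2@3, authorship .........
After op 6 (move_left): buffer="ocxnxlbuw" (len 9), cursors c3@0 c1@1 c2@2, authorship .........
After op 7 (insert('t')): buffer="totctxnxlbuw" (len 12), cursors c3@1 c1@3 c2@5, authorship 3.1.2.......
Authorship (.=original, N=cursor N): 3 . 1 . 2 . . . . . . .
Index 4: author = 2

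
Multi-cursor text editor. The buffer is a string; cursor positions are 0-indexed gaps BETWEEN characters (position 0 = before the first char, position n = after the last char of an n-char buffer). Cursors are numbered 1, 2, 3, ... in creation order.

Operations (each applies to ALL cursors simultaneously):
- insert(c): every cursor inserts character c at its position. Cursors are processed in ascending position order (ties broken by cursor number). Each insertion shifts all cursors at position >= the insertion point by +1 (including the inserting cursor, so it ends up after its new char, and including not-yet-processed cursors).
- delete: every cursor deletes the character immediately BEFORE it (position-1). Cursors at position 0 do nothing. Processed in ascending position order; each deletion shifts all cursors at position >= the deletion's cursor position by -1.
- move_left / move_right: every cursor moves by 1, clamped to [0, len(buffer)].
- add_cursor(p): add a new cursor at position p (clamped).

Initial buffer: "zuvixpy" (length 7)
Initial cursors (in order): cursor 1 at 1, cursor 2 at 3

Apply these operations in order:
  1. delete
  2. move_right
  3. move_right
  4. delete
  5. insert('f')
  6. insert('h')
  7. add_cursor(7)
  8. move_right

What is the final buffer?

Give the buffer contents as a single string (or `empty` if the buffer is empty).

Answer: uffhhpy

Derivation:
After op 1 (delete): buffer="uixpy" (len 5), cursors c1@0 c2@1, authorship .....
After op 2 (move_right): buffer="uixpy" (len 5), cursors c1@1 c2@2, authorship .....
After op 3 (move_right): buffer="uixpy" (len 5), cursors c1@2 c2@3, authorship .....
After op 4 (delete): buffer="upy" (len 3), cursors c1@1 c2@1, authorship ...
After op 5 (insert('f')): buffer="uffpy" (len 5), cursors c1@3 c2@3, authorship .12..
After op 6 (insert('h')): buffer="uffhhpy" (len 7), cursors c1@5 c2@5, authorship .1212..
After op 7 (add_cursor(7)): buffer="uffhhpy" (len 7), cursors c1@5 c2@5 c3@7, authorship .1212..
After op 8 (move_right): buffer="uffhhpy" (len 7), cursors c1@6 c2@6 c3@7, authorship .1212..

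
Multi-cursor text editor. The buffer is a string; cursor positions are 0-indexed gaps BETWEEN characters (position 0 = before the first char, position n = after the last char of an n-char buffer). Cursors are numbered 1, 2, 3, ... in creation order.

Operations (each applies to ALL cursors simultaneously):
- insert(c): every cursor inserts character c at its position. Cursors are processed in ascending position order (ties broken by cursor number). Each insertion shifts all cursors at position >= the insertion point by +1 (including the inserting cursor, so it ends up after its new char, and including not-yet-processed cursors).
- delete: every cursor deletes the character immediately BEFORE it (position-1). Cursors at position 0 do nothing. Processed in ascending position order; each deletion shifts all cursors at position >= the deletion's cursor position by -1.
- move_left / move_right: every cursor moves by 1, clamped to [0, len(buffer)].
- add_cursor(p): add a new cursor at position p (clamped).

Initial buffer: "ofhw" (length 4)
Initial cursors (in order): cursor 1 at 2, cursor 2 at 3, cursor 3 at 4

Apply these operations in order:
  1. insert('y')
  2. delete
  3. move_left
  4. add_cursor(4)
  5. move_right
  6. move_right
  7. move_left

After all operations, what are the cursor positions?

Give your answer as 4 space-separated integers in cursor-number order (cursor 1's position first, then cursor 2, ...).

Answer: 2 3 3 3

Derivation:
After op 1 (insert('y')): buffer="ofyhywy" (len 7), cursors c1@3 c2@5 c3@7, authorship ..1.2.3
After op 2 (delete): buffer="ofhw" (len 4), cursors c1@2 c2@3 c3@4, authorship ....
After op 3 (move_left): buffer="ofhw" (len 4), cursors c1@1 c2@2 c3@3, authorship ....
After op 4 (add_cursor(4)): buffer="ofhw" (len 4), cursors c1@1 c2@2 c3@3 c4@4, authorship ....
After op 5 (move_right): buffer="ofhw" (len 4), cursors c1@2 c2@3 c3@4 c4@4, authorship ....
After op 6 (move_right): buffer="ofhw" (len 4), cursors c1@3 c2@4 c3@4 c4@4, authorship ....
After op 7 (move_left): buffer="ofhw" (len 4), cursors c1@2 c2@3 c3@3 c4@3, authorship ....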